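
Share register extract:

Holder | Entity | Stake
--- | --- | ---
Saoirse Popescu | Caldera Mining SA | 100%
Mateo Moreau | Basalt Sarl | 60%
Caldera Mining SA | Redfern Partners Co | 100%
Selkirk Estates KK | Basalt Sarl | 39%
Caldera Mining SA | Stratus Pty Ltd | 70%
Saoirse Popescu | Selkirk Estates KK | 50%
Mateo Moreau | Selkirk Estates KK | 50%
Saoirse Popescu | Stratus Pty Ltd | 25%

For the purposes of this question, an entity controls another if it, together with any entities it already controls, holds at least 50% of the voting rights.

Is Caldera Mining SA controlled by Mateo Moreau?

Mateo holds 50% of Selkirk, so Mateo controls Selkirk.
Mateo and Selkirk together hold 60% + 39% = 99% of Basalt, so Mateo controls Basalt.
Neither Mateo nor any entity Mateo controls holds any voting interest in Caldera.
So Mateo does not control Caldera.

No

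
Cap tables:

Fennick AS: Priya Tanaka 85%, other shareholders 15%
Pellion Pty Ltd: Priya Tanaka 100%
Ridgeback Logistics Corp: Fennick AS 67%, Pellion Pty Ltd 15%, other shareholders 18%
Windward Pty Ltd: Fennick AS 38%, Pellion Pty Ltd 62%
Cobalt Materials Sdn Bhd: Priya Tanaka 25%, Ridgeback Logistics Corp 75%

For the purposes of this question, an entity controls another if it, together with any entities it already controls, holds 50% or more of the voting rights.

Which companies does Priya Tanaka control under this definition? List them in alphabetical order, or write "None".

Cobalt Materials Sdn Bhd, Fennick AS, Pellion Pty Ltd, Ridgeback Logistics Corp, Windward Pty Ltd

Priya holds 85% of Fennick, so Priya controls Fennick.
Priya holds 100% of Pellion, so Priya controls Pellion.
Fennick and Pellion together hold 67% + 15% = 82% of Ridgeback, so Priya controls Ridgeback.
Fennick and Pellion together hold 38% + 62% = 100% of Windward, so Priya controls Windward.
Priya and Ridgeback together hold 25% + 75% = 100% of Cobalt, so Priya controls Cobalt.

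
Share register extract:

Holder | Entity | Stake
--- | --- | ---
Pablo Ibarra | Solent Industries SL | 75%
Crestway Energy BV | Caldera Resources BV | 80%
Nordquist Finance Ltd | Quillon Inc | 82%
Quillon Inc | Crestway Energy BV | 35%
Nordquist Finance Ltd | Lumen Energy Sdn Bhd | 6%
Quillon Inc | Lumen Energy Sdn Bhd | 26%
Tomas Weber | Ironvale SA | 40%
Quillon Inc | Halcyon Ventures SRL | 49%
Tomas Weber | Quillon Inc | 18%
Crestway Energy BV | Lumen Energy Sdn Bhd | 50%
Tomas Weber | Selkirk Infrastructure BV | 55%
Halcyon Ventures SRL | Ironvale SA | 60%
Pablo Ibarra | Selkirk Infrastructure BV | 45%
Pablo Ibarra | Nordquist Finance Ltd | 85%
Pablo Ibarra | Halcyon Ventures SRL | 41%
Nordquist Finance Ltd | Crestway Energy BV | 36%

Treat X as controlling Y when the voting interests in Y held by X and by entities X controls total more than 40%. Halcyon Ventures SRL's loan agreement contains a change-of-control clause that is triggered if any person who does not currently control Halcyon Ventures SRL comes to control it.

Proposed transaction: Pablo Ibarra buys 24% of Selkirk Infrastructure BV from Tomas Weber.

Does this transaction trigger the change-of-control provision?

The purchase adds only to Pablo's holdings (Tomas's stake shrinks), so Pablo is the only person who could newly come to control Halcyon.
Pablo holds 85% of Nordquist, so Pablo controls Nordquist.
Nordquist holds 82% of Quillon, so Pablo controls Quillon.
Quillon and Pablo together hold 49% + 41% = 90% of Halcyon, so Pablo controls Halcyon.
So Pablo already controls Halcyon before the transaction.
After the purchase, Pablo's direct stake in Selkirk rises to 45% + 24% = 69%, and Tomas's stake falls to 31%.
Pablo controlled Halcyon already, so this is not a new person acquiring control; every other person's position is unchanged or reduced.
No new person acquires control, so the clause is not triggered.

No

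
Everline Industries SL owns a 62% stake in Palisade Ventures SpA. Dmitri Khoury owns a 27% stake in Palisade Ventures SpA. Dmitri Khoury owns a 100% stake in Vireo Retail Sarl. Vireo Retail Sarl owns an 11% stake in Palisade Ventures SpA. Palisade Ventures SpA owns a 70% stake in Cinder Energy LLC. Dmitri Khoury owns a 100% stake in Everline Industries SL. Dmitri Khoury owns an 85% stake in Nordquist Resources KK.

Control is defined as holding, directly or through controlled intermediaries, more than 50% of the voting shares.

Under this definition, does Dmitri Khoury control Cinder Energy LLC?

Dmitri holds 100% of Vireo, so Dmitri controls Vireo.
Dmitri holds 100% of Everline, so Dmitri controls Everline.
Everline and Vireo and Dmitri together hold 62% + 11% + 27% = 100% of Palisade, so Dmitri controls Palisade.
Palisade holds 70% of Cinder, so Dmitri controls Cinder.

Yes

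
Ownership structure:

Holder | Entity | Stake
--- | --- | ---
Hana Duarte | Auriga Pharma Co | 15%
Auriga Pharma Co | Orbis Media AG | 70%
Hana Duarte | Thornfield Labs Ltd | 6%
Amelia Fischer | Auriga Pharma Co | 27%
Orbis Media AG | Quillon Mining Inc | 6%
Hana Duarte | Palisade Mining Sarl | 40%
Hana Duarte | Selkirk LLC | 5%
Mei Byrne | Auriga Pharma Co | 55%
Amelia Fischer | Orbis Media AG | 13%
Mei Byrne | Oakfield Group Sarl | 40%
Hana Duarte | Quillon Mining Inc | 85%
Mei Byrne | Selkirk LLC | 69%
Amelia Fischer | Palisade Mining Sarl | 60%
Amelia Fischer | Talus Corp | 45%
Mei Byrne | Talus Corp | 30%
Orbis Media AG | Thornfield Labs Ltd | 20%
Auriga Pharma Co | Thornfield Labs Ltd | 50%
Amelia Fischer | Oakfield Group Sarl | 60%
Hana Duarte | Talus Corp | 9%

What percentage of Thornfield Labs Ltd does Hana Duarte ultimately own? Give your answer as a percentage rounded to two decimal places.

Hana reaches Thornfield along 3 paths.
Direct stake: 6% = 6%.
Via Auriga → Orbis: 15% × 70% × 20% = 2.1%.
Via Auriga: 15% × 50% = 7.5%.
Total: 6% + 2.1% + 7.5% = 15.6%.
Rounded: 15.60%.

15.60%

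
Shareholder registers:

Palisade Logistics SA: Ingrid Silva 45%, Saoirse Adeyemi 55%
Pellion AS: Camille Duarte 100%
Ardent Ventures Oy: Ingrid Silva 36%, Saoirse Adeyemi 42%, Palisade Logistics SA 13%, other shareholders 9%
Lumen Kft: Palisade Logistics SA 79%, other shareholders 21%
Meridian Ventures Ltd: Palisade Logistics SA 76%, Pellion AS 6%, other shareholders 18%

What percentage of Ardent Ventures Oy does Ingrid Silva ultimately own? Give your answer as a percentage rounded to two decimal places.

Ingrid reaches Ardent along 2 paths.
Direct stake: 36% = 36%.
Via Palisade: 45% × 13% = 5.85%.
Total: 36% + 5.85% = 41.85%.

41.85%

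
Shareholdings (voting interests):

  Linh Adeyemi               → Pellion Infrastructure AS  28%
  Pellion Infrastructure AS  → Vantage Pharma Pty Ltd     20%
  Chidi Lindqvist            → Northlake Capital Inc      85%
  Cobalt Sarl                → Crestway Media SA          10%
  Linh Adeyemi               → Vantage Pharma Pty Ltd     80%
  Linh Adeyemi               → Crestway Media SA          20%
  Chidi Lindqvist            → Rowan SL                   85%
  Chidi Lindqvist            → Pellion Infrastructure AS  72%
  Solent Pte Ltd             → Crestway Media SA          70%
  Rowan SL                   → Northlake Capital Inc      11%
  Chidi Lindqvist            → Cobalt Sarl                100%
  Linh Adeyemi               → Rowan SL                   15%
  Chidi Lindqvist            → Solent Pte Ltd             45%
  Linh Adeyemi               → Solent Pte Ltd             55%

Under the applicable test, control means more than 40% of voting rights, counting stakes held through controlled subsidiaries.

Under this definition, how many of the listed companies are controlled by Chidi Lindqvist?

6

Chidi holds 85% of Rowan, so Chidi controls Rowan.
Chidi holds 100% of Cobalt, so Chidi controls Cobalt.
Chidi holds 72% of Pellion, so Chidi controls Pellion.
Chidi holds 45% of Solent, so Chidi controls Solent.
Rowan and Chidi together hold 11% + 85% = 96% of Northlake, so Chidi controls Northlake.
Cobalt and Solent together hold 10% + 70% = 80% of Crestway, so Chidi controls Crestway.
No other company's threshold is met.
Chidi controls 6 companies.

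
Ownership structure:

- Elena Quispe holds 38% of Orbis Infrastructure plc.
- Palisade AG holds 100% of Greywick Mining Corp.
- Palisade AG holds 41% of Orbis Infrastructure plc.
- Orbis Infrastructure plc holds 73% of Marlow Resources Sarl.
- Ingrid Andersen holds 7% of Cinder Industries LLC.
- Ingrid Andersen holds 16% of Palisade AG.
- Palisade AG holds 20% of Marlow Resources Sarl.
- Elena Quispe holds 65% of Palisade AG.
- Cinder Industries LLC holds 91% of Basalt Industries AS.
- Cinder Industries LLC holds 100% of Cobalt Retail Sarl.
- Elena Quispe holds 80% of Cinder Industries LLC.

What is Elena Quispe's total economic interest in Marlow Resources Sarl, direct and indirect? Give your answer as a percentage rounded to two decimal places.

60.19%

Elena reaches Marlow along 3 paths.
Via Palisade: 65% × 20% = 13%.
Via Orbis: 38% × 73% = 27.74%.
Via Palisade → Orbis: 65% × 41% × 73% = 19.4545%.
Total: 13% + 27.74% + 19.4545% = 60.1945%.
Rounded: 60.19%.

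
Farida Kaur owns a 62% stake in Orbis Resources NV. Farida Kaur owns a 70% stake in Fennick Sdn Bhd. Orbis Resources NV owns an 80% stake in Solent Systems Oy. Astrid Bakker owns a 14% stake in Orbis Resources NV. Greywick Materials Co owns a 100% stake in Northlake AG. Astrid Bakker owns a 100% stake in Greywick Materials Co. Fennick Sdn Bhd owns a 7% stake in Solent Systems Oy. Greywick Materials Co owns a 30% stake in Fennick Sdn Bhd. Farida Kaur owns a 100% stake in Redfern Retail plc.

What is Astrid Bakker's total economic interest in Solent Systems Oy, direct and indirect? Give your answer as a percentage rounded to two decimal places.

13.30%

Astrid reaches Solent along 2 paths.
Via Greywick → Fennick: 100% × 30% × 7% = 2.1%.
Via Orbis: 14% × 80% = 11.2%.
Total: 2.1% + 11.2% = 13.3%.
Rounded: 13.30%.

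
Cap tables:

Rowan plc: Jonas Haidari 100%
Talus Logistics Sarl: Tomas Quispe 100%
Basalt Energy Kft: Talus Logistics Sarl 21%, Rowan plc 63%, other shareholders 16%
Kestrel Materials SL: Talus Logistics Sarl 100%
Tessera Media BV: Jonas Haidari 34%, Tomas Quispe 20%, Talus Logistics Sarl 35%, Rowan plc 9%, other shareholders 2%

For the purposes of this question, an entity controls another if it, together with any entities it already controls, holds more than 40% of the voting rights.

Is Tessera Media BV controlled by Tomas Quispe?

Tomas holds 100% of Talus, so Tomas controls Talus.
Tomas and Talus together hold 20% + 35% = 55% of Tessera, so Tomas controls Tessera.

Yes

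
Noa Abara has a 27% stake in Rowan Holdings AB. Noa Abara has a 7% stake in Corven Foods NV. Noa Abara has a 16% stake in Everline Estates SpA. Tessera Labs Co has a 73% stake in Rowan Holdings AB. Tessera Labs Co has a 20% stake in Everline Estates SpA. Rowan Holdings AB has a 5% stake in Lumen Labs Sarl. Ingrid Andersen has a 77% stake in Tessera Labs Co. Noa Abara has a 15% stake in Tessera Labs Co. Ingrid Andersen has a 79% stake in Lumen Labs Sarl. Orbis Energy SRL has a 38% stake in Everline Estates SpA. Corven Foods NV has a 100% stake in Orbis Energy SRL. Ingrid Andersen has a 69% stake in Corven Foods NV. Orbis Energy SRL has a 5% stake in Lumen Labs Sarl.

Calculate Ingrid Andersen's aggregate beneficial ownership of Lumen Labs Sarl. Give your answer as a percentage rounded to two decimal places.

Ingrid reaches Lumen along 3 paths.
Via Corven → Orbis: 69% × 100% × 5% = 3.45%.
Via Tessera → Rowan: 77% × 73% × 5% = 2.8105%.
Direct stake: 79% = 79%.
Total: 3.45% + 2.8105% + 79% = 85.2605%.
Rounded: 85.26%.

85.26%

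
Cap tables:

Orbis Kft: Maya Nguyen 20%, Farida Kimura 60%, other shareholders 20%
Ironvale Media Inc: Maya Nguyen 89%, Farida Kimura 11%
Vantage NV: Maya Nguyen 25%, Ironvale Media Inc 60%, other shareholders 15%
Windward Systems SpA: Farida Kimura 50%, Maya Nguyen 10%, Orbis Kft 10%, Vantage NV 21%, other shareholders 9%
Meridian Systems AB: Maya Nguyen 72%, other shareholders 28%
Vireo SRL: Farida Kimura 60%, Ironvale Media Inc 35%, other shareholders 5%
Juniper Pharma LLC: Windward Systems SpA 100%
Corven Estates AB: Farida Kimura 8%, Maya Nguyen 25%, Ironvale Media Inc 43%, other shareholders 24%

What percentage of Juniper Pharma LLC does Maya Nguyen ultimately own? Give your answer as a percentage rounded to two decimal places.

Maya reaches Juniper along 4 paths.
Via Windward: 10% × 100% = 10%.
Via Orbis → Windward: 20% × 10% × 100% = 2%.
Via Vantage → Windward: 25% × 21% × 100% = 5.25%.
Via Ironvale → Vantage → Windward: 89% × 60% × 21% × 100% = 11.214%.
Total: 10% + 2% + 5.25% + 11.214% = 28.464%.
Rounded: 28.46%.

28.46%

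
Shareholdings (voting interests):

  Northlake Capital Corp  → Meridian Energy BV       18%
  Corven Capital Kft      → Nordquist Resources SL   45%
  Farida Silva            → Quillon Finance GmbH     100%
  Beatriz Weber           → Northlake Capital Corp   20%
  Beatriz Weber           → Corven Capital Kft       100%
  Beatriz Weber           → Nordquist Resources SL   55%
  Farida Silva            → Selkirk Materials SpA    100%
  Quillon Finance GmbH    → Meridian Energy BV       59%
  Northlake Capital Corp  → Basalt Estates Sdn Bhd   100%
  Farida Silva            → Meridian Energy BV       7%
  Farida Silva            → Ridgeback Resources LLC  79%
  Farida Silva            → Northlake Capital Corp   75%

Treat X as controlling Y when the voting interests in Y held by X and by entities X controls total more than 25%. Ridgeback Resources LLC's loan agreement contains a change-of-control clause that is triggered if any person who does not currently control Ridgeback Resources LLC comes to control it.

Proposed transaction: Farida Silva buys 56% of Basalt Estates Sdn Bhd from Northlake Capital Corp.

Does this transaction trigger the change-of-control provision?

No

The purchase adds only to Farida's holdings (Northlake's stake shrinks), so Farida is the only person who could newly come to control Ridgeback.
Farida holds 79% of Ridgeback, so Farida controls Ridgeback.
So Farida already controls Ridgeback before the transaction.
After the purchase, Farida holds 56% of Basalt directly, and Northlake's stake falls to 44%.
Farida controlled Ridgeback already, so this is not a new person acquiring control; every other person's position is unchanged or reduced.
No new person acquires control, so the clause is not triggered.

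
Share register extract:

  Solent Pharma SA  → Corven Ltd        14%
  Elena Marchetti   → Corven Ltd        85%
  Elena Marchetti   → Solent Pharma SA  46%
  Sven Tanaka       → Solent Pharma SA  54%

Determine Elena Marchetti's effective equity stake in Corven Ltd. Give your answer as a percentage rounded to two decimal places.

91.44%

Elena reaches Corven along 2 paths.
Via Solent: 46% × 14% = 6.44%.
Direct stake: 85% = 85%.
Total: 6.44% + 85% = 91.44%.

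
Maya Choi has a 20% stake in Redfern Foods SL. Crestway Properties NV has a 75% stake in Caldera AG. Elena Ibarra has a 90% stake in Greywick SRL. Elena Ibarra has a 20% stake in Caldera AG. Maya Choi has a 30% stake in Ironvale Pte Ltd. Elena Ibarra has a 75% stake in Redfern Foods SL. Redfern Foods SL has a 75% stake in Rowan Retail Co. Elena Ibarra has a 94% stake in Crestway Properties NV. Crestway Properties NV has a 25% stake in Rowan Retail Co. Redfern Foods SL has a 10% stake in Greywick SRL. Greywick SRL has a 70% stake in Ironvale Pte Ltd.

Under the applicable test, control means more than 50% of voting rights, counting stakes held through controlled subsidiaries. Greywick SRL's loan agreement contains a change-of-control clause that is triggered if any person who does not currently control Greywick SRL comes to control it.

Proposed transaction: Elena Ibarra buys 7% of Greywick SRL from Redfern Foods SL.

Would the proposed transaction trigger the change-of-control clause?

The purchase adds only to Elena's holdings (Redfern's stake shrinks), so Elena is the only person who could newly come to control Greywick.
Elena holds 75% of Redfern, so Elena controls Redfern.
Redfern and Elena together hold 10% + 90% = 100% of Greywick, so Elena controls Greywick.
So Elena already controls Greywick before the transaction.
After the purchase, Elena's direct stake in Greywick rises to 90% + 7% = 97%, and Redfern's stake falls to 3%.
Elena controlled Greywick already, so this is not a new person acquiring control; every other person's position is unchanged or reduced.
No new person acquires control, so the clause is not triggered.

No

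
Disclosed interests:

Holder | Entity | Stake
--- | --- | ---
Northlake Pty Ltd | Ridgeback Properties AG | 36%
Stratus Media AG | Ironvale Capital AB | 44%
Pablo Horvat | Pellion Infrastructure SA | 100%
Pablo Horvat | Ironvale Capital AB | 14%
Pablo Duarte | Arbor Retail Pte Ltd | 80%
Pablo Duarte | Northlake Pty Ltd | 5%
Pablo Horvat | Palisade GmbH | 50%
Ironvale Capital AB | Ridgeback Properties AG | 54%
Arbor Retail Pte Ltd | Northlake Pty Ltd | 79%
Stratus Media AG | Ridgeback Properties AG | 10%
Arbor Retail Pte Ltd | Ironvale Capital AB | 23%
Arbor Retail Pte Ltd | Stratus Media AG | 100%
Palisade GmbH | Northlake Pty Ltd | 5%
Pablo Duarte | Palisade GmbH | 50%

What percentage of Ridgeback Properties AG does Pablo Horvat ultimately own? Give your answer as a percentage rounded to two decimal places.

Pablo Horvat reaches Ridgeback along 2 paths.
Via Palisade → Northlake: 50% × 5% × 36% = 0.9%.
Via Ironvale: 14% × 54% = 7.56%.
Total: 0.9% + 7.56% = 8.46%.

8.46%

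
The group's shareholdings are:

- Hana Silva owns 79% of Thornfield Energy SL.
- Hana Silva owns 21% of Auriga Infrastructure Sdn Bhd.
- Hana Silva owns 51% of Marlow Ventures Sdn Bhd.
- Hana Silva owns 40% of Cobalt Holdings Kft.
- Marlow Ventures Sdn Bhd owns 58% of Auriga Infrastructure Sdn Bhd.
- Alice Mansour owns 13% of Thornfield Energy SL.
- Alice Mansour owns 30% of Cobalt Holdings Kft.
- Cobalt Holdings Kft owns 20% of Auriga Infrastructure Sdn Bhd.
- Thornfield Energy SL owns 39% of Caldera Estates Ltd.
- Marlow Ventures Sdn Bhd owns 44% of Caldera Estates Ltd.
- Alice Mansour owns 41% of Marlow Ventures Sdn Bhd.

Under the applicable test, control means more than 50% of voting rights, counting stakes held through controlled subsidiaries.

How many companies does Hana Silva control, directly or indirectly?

Hana holds 51% of Marlow, so Hana controls Marlow.
Hana holds 79% of Thornfield, so Hana controls Thornfield.
Thornfield and Marlow together hold 39% + 44% = 83% of Caldera, so Hana controls Caldera.
Hana and Marlow together hold 21% + 58% = 79% of Auriga, so Hana controls Auriga.
No other company's threshold is met.
Hana controls 4 companies.

4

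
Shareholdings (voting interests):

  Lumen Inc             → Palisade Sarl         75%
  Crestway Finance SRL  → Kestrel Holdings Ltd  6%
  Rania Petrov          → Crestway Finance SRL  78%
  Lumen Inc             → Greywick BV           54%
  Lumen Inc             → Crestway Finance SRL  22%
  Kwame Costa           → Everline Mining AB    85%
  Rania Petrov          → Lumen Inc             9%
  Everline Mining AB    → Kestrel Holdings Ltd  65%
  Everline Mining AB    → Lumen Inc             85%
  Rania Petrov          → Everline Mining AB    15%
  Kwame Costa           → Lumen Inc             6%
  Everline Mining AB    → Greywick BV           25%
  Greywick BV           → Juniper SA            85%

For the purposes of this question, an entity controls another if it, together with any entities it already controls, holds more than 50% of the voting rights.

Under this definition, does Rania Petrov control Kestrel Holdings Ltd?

No

Rania holds 78% of Crestway, so Rania controls Crestway.
In Kestrel, Rania's side holds only 6%, not > 50%.
So Rania does not control Kestrel.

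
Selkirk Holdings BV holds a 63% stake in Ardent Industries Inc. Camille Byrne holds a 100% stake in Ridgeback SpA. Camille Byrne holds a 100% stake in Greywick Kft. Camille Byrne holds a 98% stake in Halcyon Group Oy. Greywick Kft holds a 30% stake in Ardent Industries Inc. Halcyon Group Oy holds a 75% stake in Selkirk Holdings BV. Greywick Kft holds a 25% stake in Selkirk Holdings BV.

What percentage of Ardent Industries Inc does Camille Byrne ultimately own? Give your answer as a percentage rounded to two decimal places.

92.06%

Camille reaches Ardent along 3 paths.
Via Greywick → Selkirk: 100% × 25% × 63% = 15.75%.
Via Halcyon → Selkirk: 98% × 75% × 63% = 46.305%.
Via Greywick: 100% × 30% = 30%.
Total: 15.75% + 46.305% + 30% = 92.055%.
Rounded: 92.06%.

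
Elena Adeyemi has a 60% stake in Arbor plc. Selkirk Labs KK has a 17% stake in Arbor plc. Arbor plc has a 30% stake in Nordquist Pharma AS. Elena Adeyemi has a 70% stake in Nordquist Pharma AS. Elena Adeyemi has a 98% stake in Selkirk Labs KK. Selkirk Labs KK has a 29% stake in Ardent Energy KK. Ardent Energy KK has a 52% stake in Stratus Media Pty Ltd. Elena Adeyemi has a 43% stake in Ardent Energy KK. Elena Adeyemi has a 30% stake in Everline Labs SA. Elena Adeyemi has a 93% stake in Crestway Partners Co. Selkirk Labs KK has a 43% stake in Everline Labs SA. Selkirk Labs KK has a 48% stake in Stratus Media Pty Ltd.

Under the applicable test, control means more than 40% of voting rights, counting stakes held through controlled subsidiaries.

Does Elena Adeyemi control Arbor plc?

Yes

Elena holds 98% of Selkirk, so Elena controls Selkirk.
Selkirk and Elena together hold 17% + 60% = 77% of Arbor, so Elena controls Arbor.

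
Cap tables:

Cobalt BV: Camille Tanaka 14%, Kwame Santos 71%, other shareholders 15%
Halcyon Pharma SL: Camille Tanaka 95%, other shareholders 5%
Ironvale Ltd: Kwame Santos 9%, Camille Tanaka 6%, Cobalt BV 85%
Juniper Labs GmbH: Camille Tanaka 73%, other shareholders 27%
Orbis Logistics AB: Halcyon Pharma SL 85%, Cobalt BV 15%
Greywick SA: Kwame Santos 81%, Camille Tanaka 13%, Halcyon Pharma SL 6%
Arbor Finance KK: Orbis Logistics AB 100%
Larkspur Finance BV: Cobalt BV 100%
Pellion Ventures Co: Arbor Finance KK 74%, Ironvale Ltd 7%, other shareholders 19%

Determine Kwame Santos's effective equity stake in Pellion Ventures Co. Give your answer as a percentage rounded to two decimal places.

12.74%

Kwame reaches Pellion along 3 paths.
Via Cobalt → Orbis → Arbor: 71% × 15% × 100% × 74% = 7.881%.
Via Ironvale: 9% × 7% = 0.63%.
Via Cobalt → Ironvale: 71% × 85% × 7% = 4.2245%.
Total: 7.881% + 0.63% + 4.2245% = 12.7355%.
Rounded: 12.74%.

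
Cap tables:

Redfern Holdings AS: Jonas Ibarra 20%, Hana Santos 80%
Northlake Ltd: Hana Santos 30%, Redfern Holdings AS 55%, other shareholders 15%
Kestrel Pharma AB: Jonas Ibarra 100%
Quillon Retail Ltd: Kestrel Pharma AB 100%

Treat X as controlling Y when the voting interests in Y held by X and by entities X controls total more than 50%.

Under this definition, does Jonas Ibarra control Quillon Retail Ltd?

Jonas holds 100% of Kestrel, so Jonas controls Kestrel.
Kestrel holds 100% of Quillon, so Jonas controls Quillon.

Yes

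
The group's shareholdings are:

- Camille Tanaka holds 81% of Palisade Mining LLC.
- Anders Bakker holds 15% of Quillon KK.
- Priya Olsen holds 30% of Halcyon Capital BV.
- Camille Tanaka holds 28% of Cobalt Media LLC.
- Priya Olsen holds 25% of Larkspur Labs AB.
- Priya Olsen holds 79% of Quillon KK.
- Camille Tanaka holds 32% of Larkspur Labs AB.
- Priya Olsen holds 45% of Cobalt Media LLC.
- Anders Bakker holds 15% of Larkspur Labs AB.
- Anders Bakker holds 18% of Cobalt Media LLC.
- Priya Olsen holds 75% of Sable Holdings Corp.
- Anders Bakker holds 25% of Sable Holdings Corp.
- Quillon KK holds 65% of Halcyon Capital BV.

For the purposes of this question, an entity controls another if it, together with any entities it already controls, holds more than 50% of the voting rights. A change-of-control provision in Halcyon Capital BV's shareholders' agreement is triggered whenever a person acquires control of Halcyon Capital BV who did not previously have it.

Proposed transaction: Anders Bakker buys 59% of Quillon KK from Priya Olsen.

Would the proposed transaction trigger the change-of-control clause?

Yes

The purchase adds only to Anders's holdings (Priya's stake shrinks), so Anders is the only person who could newly come to control Halcyon.
Anders's largest direct stake is 25% in Sable, which does not meet the threshold, so Anders controls no company.
Neither Anders nor any entity Anders controls holds any voting interest in Halcyon.
So before the transaction, Anders does not control Halcyon.
After the purchase, Anders's direct stake in Quillon rises to 15% + 59% = 74%, and Priya's stake falls to 20%.
Anders holds 74% of Quillon, so Anders controls Quillon.
Quillon holds 65% of Halcyon, so Anders controls Halcyon.
Anders did not control Halcyon before and does after, so the clause is triggered.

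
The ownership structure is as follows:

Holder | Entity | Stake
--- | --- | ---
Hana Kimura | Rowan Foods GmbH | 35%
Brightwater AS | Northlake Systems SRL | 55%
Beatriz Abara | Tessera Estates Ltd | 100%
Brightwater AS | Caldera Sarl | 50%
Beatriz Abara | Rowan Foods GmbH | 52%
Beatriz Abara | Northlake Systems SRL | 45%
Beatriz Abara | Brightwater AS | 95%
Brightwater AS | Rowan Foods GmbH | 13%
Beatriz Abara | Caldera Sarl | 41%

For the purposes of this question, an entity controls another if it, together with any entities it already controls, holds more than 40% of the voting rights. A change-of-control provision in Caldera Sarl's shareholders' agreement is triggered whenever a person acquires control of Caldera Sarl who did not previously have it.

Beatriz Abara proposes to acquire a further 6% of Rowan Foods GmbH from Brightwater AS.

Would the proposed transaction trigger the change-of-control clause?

No

The purchase adds only to Beatriz's holdings (Brightwater's stake shrinks), so Beatriz is the only person who could newly come to control Caldera.
Beatriz holds 95% of Brightwater, so Beatriz controls Brightwater.
Beatriz and Brightwater together hold 41% + 50% = 91% of Caldera, so Beatriz controls Caldera.
So Beatriz already controls Caldera before the transaction.
After the purchase, Beatriz's direct stake in Rowan rises to 52% + 6% = 58%, and Brightwater's stake falls to 7%.
Beatriz controlled Caldera already, so this is not a new person acquiring control; every other person's position is unchanged or reduced.
No new person acquires control, so the clause is not triggered.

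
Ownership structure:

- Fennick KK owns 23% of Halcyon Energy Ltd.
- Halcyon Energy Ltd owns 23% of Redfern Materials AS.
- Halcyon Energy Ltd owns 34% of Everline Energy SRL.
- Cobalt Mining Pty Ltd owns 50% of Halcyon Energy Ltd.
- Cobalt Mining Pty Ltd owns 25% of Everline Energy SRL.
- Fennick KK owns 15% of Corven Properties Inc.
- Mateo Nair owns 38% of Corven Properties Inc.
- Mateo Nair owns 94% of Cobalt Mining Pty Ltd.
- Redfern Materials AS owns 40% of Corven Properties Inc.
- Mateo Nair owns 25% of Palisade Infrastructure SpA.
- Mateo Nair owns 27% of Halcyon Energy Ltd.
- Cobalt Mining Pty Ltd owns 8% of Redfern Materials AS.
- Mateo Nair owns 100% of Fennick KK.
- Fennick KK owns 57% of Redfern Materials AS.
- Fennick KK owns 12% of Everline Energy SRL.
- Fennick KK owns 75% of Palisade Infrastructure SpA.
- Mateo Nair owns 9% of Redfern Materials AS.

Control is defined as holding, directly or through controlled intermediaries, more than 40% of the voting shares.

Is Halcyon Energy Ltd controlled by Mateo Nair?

Mateo holds 94% of Cobalt, so Mateo controls Cobalt.
Mateo holds 100% of Fennick, so Mateo controls Fennick.
Mateo and Cobalt and Fennick together hold 27% + 50% + 23% = 100% of Halcyon, so Mateo controls Halcyon.

Yes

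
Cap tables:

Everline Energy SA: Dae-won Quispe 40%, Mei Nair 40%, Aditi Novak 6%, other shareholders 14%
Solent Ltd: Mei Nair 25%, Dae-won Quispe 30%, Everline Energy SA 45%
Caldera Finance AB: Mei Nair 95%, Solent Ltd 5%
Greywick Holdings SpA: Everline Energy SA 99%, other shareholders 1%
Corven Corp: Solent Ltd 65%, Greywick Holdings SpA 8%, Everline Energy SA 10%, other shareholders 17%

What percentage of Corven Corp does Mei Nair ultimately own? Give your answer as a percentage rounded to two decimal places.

Mei reaches Corven along 4 paths.
Via Solent: 25% × 65% = 16.25%.
Via Everline → Solent: 40% × 45% × 65% = 11.7%.
Via Everline → Greywick: 40% × 99% × 8% = 3.168%.
Via Everline: 40% × 10% = 4%.
Total: 16.25% + 11.7% + 3.168% + 4% = 35.118%.
Rounded: 35.12%.

35.12%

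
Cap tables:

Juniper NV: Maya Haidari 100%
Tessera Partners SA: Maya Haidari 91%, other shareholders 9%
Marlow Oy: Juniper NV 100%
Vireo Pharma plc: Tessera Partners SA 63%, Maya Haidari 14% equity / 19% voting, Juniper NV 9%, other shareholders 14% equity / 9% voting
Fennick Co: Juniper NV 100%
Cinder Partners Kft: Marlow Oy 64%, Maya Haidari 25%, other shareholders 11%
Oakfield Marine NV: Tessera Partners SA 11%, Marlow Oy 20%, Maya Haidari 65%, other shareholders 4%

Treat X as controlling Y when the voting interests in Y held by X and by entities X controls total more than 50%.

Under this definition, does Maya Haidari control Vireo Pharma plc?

Maya holds 91% of Tessera, so Maya controls Tessera.
Maya holds 100% of Juniper, so Maya controls Juniper.
Tessera and Maya and Juniper together hold 63% + 19% + 9% = 91% of Vireo, so Maya controls Vireo.

Yes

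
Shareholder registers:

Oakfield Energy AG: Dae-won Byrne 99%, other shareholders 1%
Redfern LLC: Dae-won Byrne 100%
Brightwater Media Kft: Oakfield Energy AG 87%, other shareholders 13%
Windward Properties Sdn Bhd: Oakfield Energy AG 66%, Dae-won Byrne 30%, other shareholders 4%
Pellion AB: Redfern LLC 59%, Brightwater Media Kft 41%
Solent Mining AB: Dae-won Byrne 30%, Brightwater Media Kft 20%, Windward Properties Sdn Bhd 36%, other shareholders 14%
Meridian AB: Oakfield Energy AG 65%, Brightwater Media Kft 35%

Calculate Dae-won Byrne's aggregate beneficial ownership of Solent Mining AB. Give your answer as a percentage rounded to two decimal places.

Dae-won reaches Solent along 4 paths.
Direct stake: 30% = 30%.
Via Oakfield → Brightwater: 99% × 87% × 20% = 17.226%.
Via Oakfield → Windward: 99% × 66% × 36% = 23.5224%.
Via Windward: 30% × 36% = 10.8%.
Total: 30% + 17.226% + 23.5224% + 10.8% = 81.5484%.
Rounded: 81.55%.

81.55%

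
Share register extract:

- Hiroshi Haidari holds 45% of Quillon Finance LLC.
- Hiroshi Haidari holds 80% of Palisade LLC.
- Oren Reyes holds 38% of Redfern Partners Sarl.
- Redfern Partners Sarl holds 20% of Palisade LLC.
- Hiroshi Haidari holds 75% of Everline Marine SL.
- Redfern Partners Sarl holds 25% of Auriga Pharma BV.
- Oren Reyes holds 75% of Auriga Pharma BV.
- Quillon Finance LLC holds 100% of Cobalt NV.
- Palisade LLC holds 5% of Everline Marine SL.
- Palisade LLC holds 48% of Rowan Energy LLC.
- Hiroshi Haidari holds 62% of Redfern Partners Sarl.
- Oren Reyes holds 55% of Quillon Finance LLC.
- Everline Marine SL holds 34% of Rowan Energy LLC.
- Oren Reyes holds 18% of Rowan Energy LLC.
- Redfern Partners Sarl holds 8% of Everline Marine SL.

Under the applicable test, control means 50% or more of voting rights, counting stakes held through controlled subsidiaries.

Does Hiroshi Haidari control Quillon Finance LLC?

Hiroshi holds 62% of Redfern, so Hiroshi controls Redfern.
Hiroshi and Redfern together hold 80% + 20% = 100% of Palisade, so Hiroshi controls Palisade.
Hiroshi and Palisade and Redfern together hold 75% + 5% + 8% = 88% of Everline, so Hiroshi controls Everline.
Everline and Palisade together hold 34% + 48% = 82% of Rowan, so Hiroshi controls Rowan.
In Quillon, Hiroshi's side holds only 45%, not ≥ 50%.
So Hiroshi does not control Quillon.

No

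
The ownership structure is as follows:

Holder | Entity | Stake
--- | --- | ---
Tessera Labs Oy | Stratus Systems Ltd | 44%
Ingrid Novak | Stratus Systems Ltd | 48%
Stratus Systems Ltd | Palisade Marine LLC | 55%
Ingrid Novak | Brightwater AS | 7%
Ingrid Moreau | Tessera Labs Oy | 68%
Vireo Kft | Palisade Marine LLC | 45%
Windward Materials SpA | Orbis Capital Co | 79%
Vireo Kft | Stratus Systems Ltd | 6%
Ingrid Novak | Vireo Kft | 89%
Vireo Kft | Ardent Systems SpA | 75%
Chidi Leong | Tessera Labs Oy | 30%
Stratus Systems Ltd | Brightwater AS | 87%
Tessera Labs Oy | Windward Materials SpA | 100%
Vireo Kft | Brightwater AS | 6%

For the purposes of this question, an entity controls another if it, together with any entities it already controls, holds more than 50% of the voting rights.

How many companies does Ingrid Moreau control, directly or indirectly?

Ingrid Moreau holds 68% of Tessera, so Ingrid Moreau controls Tessera.
Tessera holds 100% of Windward, so Ingrid Moreau controls Windward.
Windward holds 79% of Orbis, so Ingrid Moreau controls Orbis.
No other company's threshold is met.
Ingrid Moreau controls 3 companies.

3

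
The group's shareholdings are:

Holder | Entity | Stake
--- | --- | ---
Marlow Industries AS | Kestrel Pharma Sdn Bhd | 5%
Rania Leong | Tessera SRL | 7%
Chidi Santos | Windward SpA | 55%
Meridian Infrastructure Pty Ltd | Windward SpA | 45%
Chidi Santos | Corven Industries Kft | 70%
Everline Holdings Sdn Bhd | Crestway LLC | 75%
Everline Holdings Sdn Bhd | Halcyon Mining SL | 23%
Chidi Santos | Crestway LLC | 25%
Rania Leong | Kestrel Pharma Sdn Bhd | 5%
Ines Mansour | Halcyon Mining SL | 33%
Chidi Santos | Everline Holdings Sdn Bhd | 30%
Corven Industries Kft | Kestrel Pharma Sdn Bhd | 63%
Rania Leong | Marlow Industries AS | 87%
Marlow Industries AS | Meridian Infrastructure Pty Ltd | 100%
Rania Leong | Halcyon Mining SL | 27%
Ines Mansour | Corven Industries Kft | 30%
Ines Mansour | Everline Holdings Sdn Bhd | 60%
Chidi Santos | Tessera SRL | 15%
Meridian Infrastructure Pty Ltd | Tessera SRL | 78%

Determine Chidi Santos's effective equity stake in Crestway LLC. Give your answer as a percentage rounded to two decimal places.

Chidi reaches Crestway along 2 paths.
Direct stake: 25% = 25%.
Via Everline: 30% × 75% = 22.5%.
Total: 25% + 22.5% = 47.5%.
Rounded: 47.50%.

47.50%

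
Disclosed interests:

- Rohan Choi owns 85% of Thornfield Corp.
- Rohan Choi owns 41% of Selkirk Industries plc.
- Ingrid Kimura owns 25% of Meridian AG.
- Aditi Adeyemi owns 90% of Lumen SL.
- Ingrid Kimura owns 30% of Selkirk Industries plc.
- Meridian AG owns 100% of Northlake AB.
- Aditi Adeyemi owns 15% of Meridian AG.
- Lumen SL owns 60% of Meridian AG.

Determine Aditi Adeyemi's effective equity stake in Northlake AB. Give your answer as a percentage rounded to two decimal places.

Aditi reaches Northlake along 2 paths.
Via Lumen → Meridian: 90% × 60% × 100% = 54%.
Via Meridian: 15% × 100% = 15%.
Total: 54% + 15% = 69%.
Rounded: 69.00%.

69.00%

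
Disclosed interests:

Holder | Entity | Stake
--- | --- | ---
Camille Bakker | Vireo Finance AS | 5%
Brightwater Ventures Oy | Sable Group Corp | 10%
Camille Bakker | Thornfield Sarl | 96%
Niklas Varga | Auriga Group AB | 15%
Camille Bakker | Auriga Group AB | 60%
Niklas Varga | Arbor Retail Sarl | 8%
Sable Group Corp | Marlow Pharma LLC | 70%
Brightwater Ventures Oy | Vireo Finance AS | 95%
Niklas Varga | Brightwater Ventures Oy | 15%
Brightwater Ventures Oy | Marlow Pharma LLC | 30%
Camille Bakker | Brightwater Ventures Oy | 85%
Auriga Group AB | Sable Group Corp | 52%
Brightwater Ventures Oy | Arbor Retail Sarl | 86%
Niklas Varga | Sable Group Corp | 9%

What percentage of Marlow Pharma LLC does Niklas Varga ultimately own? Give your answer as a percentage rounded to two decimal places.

17.31%

Niklas reaches Marlow along 4 paths.
Via Brightwater: 15% × 30% = 4.5%.
Via Auriga → Sable: 15% × 52% × 70% = 5.46%.
Via Sable: 9% × 70% = 6.3%.
Via Brightwater → Sable: 15% × 10% × 70% = 1.05%.
Total: 4.5% + 5.46% + 6.3% + 1.05% = 17.31%.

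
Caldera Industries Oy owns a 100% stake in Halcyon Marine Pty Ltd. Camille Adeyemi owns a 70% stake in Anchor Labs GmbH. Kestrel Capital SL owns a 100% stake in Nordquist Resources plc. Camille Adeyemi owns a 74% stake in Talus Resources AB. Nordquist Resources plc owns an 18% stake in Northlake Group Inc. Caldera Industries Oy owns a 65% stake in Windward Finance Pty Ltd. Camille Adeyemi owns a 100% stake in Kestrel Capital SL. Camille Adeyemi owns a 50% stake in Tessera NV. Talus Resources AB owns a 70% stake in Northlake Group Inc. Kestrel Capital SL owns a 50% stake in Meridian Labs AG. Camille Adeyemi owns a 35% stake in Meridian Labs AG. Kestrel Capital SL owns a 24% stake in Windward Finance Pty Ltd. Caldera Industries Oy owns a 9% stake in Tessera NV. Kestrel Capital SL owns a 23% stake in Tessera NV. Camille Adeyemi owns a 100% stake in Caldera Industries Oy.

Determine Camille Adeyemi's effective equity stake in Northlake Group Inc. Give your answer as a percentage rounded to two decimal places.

Camille reaches Northlake along 2 paths.
Via Kestrel → Nordquist: 100% × 100% × 18% = 18%.
Via Talus: 74% × 70% = 51.8%.
Total: 18% + 51.8% = 69.8%.
Rounded: 69.80%.

69.80%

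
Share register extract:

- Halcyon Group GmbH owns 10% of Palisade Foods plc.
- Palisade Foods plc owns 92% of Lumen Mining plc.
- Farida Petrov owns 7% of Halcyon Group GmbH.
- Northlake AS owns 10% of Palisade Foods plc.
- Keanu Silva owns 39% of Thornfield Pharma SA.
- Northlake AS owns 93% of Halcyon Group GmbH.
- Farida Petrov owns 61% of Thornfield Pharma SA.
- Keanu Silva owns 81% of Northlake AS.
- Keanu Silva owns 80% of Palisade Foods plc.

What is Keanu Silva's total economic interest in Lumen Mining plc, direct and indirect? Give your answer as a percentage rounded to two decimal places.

87.98%

Keanu reaches Lumen along 3 paths.
Via Northlake → Halcyon → Palisade: 81% × 93% × 10% × 92% = 6.93036%.
Via Palisade: 80% × 92% = 73.6%.
Via Northlake → Palisade: 81% × 10% × 92% = 7.452%.
Total: 6.93036% + 73.6% + 7.452% = 87.98236%.
Rounded: 87.98%.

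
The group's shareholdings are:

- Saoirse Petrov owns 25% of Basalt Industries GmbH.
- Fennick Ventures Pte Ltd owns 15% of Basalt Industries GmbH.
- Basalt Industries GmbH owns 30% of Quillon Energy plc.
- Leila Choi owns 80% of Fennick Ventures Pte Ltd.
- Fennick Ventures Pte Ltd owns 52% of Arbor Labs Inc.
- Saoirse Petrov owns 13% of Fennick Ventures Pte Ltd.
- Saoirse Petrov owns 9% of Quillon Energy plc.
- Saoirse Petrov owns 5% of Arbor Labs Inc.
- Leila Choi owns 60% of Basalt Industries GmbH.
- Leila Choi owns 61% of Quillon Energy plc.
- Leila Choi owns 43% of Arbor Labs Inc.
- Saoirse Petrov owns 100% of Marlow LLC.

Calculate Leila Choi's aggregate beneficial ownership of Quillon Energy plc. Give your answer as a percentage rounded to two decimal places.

Leila reaches Quillon along 3 paths.
Direct stake: 61% = 61%.
Via Fennick → Basalt: 80% × 15% × 30% = 3.6%.
Via Basalt: 60% × 30% = 18%.
Total: 61% + 3.6% + 18% = 82.6%.
Rounded: 82.60%.

82.60%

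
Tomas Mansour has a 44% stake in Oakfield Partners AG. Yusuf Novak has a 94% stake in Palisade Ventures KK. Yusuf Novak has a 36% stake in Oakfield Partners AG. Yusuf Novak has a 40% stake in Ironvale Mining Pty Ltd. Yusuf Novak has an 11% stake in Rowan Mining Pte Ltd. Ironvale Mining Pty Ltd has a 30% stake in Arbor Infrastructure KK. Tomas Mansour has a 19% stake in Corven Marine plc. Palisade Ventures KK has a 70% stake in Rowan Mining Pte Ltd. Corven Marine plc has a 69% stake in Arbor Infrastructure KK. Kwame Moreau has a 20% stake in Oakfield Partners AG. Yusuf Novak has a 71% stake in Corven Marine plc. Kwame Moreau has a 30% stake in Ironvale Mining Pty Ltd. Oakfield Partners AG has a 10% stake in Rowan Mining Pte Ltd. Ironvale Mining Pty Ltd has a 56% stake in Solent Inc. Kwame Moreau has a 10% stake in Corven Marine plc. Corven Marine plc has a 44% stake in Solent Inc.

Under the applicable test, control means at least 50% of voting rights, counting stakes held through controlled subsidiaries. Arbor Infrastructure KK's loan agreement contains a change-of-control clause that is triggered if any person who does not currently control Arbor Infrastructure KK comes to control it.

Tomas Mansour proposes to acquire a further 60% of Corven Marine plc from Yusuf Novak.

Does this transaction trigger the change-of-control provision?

Yes

The purchase adds only to Tomas's holdings (Yusuf's stake shrinks), so Tomas is the only person who could newly come to control Arbor.
Tomas's largest direct stake is 44% in Oakfield, which does not meet the threshold, so Tomas controls no company.
Neither Tomas nor any entity Tomas controls holds any voting interest in Arbor.
So before the transaction, Tomas does not control Arbor.
After the purchase, Tomas's direct stake in Corven rises to 19% + 60% = 79%, and Yusuf's stake falls to 11%.
Tomas holds 79% of Corven, so Tomas controls Corven.
Corven holds 69% of Arbor, so Tomas controls Arbor.
Tomas did not control Arbor before and does after, so the clause is triggered.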